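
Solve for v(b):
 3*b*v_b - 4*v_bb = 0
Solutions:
 v(b) = C1 + C2*erfi(sqrt(6)*b/4)


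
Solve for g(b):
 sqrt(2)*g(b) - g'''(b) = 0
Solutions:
 g(b) = C3*exp(2^(1/6)*b) + (C1*sin(2^(1/6)*sqrt(3)*b/2) + C2*cos(2^(1/6)*sqrt(3)*b/2))*exp(-2^(1/6)*b/2)


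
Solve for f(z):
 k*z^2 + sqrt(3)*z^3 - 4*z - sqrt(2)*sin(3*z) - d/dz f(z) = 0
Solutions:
 f(z) = C1 + k*z^3/3 + sqrt(3)*z^4/4 - 2*z^2 + sqrt(2)*cos(3*z)/3


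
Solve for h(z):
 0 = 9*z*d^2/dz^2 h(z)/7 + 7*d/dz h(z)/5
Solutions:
 h(z) = C1 + C2/z^(4/45)


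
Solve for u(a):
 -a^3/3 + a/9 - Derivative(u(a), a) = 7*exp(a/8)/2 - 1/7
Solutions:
 u(a) = C1 - a^4/12 + a^2/18 + a/7 - 28*exp(a/8)


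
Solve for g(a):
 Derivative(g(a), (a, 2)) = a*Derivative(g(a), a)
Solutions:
 g(a) = C1 + C2*erfi(sqrt(2)*a/2)


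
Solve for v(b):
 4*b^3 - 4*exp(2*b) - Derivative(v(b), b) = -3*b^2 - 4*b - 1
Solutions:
 v(b) = C1 + b^4 + b^3 + 2*b^2 + b - 2*exp(2*b)


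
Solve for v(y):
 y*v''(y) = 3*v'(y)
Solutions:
 v(y) = C1 + C2*y^4


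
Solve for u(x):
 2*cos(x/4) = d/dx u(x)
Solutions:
 u(x) = C1 + 8*sin(x/4)


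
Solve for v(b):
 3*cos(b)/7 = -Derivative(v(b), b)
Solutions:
 v(b) = C1 - 3*sin(b)/7


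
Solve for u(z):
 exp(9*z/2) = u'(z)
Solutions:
 u(z) = C1 + 2*exp(9*z/2)/9


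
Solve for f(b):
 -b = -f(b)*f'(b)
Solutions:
 f(b) = -sqrt(C1 + b^2)
 f(b) = sqrt(C1 + b^2)


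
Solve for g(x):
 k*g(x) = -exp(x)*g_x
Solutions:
 g(x) = C1*exp(k*exp(-x))


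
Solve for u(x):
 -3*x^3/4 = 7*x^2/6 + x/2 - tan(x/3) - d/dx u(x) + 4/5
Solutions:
 u(x) = C1 + 3*x^4/16 + 7*x^3/18 + x^2/4 + 4*x/5 + 3*log(cos(x/3))


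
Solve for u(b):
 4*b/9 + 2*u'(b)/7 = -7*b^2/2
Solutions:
 u(b) = C1 - 49*b^3/12 - 7*b^2/9


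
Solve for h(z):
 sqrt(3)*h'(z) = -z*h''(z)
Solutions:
 h(z) = C1 + C2*z^(1 - sqrt(3))


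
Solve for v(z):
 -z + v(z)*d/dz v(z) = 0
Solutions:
 v(z) = -sqrt(C1 + z^2)
 v(z) = sqrt(C1 + z^2)


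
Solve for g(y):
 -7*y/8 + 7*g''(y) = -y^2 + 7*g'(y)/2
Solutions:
 g(y) = C1 + C2*exp(y/2) + 2*y^3/21 + 25*y^2/56 + 25*y/14


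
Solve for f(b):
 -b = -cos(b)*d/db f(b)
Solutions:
 f(b) = C1 + Integral(b/cos(b), b)


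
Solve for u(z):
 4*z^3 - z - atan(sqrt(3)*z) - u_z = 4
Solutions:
 u(z) = C1 + z^4 - z^2/2 - z*atan(sqrt(3)*z) - 4*z + sqrt(3)*log(3*z^2 + 1)/6


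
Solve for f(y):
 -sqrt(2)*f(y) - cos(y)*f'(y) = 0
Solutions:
 f(y) = C1*(sin(y) - 1)^(sqrt(2)/2)/(sin(y) + 1)^(sqrt(2)/2)


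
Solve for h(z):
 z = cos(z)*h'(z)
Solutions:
 h(z) = C1 + Integral(z/cos(z), z)


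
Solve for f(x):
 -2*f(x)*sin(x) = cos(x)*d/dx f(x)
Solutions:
 f(x) = C1*cos(x)^2


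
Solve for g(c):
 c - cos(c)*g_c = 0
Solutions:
 g(c) = C1 + Integral(c/cos(c), c)


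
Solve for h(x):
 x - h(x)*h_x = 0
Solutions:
 h(x) = -sqrt(C1 + x^2)
 h(x) = sqrt(C1 + x^2)


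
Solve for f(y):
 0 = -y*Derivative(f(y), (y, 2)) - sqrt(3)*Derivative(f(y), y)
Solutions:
 f(y) = C1 + C2*y^(1 - sqrt(3))


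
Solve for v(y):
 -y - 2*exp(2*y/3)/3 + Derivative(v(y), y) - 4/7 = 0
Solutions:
 v(y) = C1 + y^2/2 + 4*y/7 + exp(2*y/3)


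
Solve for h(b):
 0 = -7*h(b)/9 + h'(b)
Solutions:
 h(b) = C1*exp(7*b/9)


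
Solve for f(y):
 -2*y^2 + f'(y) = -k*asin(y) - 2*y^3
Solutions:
 f(y) = C1 - k*(y*asin(y) + sqrt(1 - y^2)) - y^4/2 + 2*y^3/3


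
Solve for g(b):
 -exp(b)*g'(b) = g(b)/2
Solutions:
 g(b) = C1*exp(exp(-b)/2)


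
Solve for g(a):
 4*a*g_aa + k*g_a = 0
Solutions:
 g(a) = C1 + a^(1 - re(k)/4)*(C2*sin(log(a)*Abs(im(k))/4) + C3*cos(log(a)*im(k)/4))


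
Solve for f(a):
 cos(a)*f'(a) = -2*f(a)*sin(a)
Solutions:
 f(a) = C1*cos(a)^2


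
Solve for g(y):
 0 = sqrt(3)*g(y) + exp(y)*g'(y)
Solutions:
 g(y) = C1*exp(sqrt(3)*exp(-y))


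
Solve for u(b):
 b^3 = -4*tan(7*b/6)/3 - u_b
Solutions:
 u(b) = C1 - b^4/4 + 8*log(cos(7*b/6))/7


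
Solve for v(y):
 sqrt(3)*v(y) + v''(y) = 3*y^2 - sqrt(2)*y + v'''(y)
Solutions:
 v(y) = C1*exp(y*(-2^(2/3)*(2 + 27*sqrt(3) + sqrt(-4 + (2 + 27*sqrt(3))^2))^(1/3) - 2*2^(1/3)/(2 + 27*sqrt(3) + sqrt(-4 + (2 + 27*sqrt(3))^2))^(1/3) + 4)/12)*sin(2^(1/3)*sqrt(3)*y*(-2^(1/3)*(2 + 27*sqrt(3) + sqrt(-4 + 729*(-sqrt(3) - 2/27)^2))^(1/3) + 2/(2 + 27*sqrt(3) + sqrt(-4 + 729*(-sqrt(3) - 2/27)^2))^(1/3))/12) + C2*exp(y*(-2^(2/3)*(2 + 27*sqrt(3) + sqrt(-4 + (2 + 27*sqrt(3))^2))^(1/3) - 2*2^(1/3)/(2 + 27*sqrt(3) + sqrt(-4 + (2 + 27*sqrt(3))^2))^(1/3) + 4)/12)*cos(2^(1/3)*sqrt(3)*y*(-2^(1/3)*(2 + 27*sqrt(3) + sqrt(-4 + 729*(-sqrt(3) - 2/27)^2))^(1/3) + 2/(2 + 27*sqrt(3) + sqrt(-4 + 729*(-sqrt(3) - 2/27)^2))^(1/3))/12) + C3*exp(y*(2*2^(1/3)/(2 + 27*sqrt(3) + sqrt(-4 + (2 + 27*sqrt(3))^2))^(1/3) + 2 + 2^(2/3)*(2 + 27*sqrt(3) + sqrt(-4 + (2 + 27*sqrt(3))^2))^(1/3))/6) + sqrt(3)*y^2 - sqrt(6)*y/3 - 2


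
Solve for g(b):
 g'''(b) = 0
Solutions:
 g(b) = C1 + C2*b + C3*b^2


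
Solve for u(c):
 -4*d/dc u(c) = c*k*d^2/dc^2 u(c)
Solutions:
 u(c) = C1 + c^(((re(k) - 4)*re(k) + im(k)^2)/(re(k)^2 + im(k)^2))*(C2*sin(4*log(c)*Abs(im(k))/(re(k)^2 + im(k)^2)) + C3*cos(4*log(c)*im(k)/(re(k)^2 + im(k)^2)))


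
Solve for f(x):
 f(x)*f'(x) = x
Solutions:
 f(x) = -sqrt(C1 + x^2)
 f(x) = sqrt(C1 + x^2)


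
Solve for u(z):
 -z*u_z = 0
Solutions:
 u(z) = C1


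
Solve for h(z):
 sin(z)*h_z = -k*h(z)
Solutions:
 h(z) = C1*exp(k*(-log(cos(z) - 1) + log(cos(z) + 1))/2)


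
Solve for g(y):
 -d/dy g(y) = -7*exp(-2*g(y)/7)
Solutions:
 g(y) = 7*log(-sqrt(C1 + 7*y)) - 7*log(7) + 7*log(14)/2
 g(y) = 7*log(C1 + 7*y)/2 - 7*log(7) + 7*log(14)/2


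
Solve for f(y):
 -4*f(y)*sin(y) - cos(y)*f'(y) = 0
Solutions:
 f(y) = C1*cos(y)^4


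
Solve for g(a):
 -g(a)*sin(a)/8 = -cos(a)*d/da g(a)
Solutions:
 g(a) = C1/cos(a)^(1/8)


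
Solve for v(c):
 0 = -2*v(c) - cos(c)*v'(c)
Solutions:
 v(c) = C1*(sin(c) - 1)/(sin(c) + 1)


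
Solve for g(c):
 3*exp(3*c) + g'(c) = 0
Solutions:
 g(c) = C1 - exp(3*c)


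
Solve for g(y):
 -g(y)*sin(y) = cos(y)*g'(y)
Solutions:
 g(y) = C1*cos(y)


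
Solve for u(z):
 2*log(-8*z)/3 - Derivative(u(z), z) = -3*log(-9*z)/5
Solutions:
 u(z) = C1 + 19*z*log(-z)/15 + z*(-19/15 + log(3)/5 + log(12))


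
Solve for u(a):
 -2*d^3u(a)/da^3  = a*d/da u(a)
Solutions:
 u(a) = C1 + Integral(C2*airyai(-2^(2/3)*a/2) + C3*airybi(-2^(2/3)*a/2), a)


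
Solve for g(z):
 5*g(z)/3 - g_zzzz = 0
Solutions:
 g(z) = C1*exp(-3^(3/4)*5^(1/4)*z/3) + C2*exp(3^(3/4)*5^(1/4)*z/3) + C3*sin(3^(3/4)*5^(1/4)*z/3) + C4*cos(3^(3/4)*5^(1/4)*z/3)


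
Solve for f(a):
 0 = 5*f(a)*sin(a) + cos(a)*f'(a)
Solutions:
 f(a) = C1*cos(a)^5


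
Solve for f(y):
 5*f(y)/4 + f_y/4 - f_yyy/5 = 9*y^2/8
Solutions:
 f(y) = C1*exp(-15^(1/3)*y*(15^(1/3)/(sqrt(2010) + 45)^(1/3) + (sqrt(2010) + 45)^(1/3))/12)*sin(3^(1/6)*5^(1/3)*y*(-3^(2/3)*(sqrt(2010) + 45)^(1/3) + 3*5^(1/3)/(sqrt(2010) + 45)^(1/3))/12) + C2*exp(-15^(1/3)*y*(15^(1/3)/(sqrt(2010) + 45)^(1/3) + (sqrt(2010) + 45)^(1/3))/12)*cos(3^(1/6)*5^(1/3)*y*(-3^(2/3)*(sqrt(2010) + 45)^(1/3) + 3*5^(1/3)/(sqrt(2010) + 45)^(1/3))/12) + C3*exp(15^(1/3)*y*(15^(1/3)/(sqrt(2010) + 45)^(1/3) + (sqrt(2010) + 45)^(1/3))/6) + 9*y^2/10 - 9*y/25 + 9/125


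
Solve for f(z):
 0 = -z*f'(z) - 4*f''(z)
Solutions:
 f(z) = C1 + C2*erf(sqrt(2)*z/4)


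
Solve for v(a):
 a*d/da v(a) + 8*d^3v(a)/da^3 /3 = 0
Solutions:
 v(a) = C1 + Integral(C2*airyai(-3^(1/3)*a/2) + C3*airybi(-3^(1/3)*a/2), a)


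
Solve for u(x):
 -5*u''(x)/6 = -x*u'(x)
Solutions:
 u(x) = C1 + C2*erfi(sqrt(15)*x/5)


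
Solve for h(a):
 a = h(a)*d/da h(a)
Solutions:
 h(a) = -sqrt(C1 + a^2)
 h(a) = sqrt(C1 + a^2)


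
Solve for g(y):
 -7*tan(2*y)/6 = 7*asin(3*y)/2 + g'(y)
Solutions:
 g(y) = C1 - 7*y*asin(3*y)/2 - 7*sqrt(1 - 9*y^2)/6 + 7*log(cos(2*y))/12


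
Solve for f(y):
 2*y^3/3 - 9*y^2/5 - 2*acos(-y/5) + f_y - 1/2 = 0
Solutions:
 f(y) = C1 - y^4/6 + 3*y^3/5 + 2*y*acos(-y/5) + y/2 + 2*sqrt(25 - y^2)


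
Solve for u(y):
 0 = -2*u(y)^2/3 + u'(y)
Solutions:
 u(y) = -3/(C1 + 2*y)


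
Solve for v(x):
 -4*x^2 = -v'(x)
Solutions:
 v(x) = C1 + 4*x^3/3


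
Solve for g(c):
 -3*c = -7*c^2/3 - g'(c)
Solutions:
 g(c) = C1 - 7*c^3/9 + 3*c^2/2


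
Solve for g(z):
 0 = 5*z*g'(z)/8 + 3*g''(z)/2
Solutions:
 g(z) = C1 + C2*erf(sqrt(30)*z/12)


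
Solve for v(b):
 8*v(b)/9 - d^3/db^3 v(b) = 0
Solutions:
 v(b) = C3*exp(2*3^(1/3)*b/3) + (C1*sin(3^(5/6)*b/3) + C2*cos(3^(5/6)*b/3))*exp(-3^(1/3)*b/3)


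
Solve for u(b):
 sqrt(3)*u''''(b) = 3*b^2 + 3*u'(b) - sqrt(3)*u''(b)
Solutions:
 u(b) = C1 + C2*exp(-2^(1/3)*sqrt(3)*b*(-2/(9 + sqrt(85))^(1/3) + 2^(1/3)*(9 + sqrt(85))^(1/3))/12)*sin(2^(1/3)*b*(2/(9 + sqrt(85))^(1/3) + 2^(1/3)*(9 + sqrt(85))^(1/3))/4) + C3*exp(-2^(1/3)*sqrt(3)*b*(-2/(9 + sqrt(85))^(1/3) + 2^(1/3)*(9 + sqrt(85))^(1/3))/12)*cos(2^(1/3)*b*(2/(9 + sqrt(85))^(1/3) + 2^(1/3)*(9 + sqrt(85))^(1/3))/4) + C4*exp(2^(1/3)*sqrt(3)*b*(-2/(9 + sqrt(85))^(1/3) + 2^(1/3)*(9 + sqrt(85))^(1/3))/6) - b^3/3 - sqrt(3)*b^2/3 - 2*b/3


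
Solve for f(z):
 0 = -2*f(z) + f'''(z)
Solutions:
 f(z) = C3*exp(2^(1/3)*z) + (C1*sin(2^(1/3)*sqrt(3)*z/2) + C2*cos(2^(1/3)*sqrt(3)*z/2))*exp(-2^(1/3)*z/2)


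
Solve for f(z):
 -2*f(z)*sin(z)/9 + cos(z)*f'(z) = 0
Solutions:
 f(z) = C1/cos(z)^(2/9)


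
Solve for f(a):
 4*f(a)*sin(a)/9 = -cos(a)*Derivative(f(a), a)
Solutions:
 f(a) = C1*cos(a)^(4/9)


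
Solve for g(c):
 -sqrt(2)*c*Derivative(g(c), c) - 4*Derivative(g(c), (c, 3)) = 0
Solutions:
 g(c) = C1 + Integral(C2*airyai(-sqrt(2)*c/2) + C3*airybi(-sqrt(2)*c/2), c)


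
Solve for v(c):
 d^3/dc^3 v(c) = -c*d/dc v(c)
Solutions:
 v(c) = C1 + Integral(C2*airyai(-c) + C3*airybi(-c), c)


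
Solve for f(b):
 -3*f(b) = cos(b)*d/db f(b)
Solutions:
 f(b) = C1*(sin(b) - 1)^(3/2)/(sin(b) + 1)^(3/2)


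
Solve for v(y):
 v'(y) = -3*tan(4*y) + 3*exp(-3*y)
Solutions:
 v(y) = C1 - 3*log(tan(4*y)^2 + 1)/8 - exp(-3*y)


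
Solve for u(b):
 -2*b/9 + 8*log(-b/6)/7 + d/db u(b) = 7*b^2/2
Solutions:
 u(b) = C1 + 7*b^3/6 + b^2/9 - 8*b*log(-b)/7 + 8*b*(1 + log(6))/7


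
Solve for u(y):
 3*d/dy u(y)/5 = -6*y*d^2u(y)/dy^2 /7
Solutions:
 u(y) = C1 + C2*y^(3/10)


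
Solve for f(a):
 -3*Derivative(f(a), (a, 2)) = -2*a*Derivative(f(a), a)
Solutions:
 f(a) = C1 + C2*erfi(sqrt(3)*a/3)


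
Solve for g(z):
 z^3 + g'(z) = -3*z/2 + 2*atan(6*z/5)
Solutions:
 g(z) = C1 - z^4/4 - 3*z^2/4 + 2*z*atan(6*z/5) - 5*log(36*z^2 + 25)/6


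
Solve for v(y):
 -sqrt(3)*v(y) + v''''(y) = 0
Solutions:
 v(y) = C1*exp(-3^(1/8)*y) + C2*exp(3^(1/8)*y) + C3*sin(3^(1/8)*y) + C4*cos(3^(1/8)*y)


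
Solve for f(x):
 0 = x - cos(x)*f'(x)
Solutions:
 f(x) = C1 + Integral(x/cos(x), x)


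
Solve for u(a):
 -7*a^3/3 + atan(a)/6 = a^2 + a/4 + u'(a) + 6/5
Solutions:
 u(a) = C1 - 7*a^4/12 - a^3/3 - a^2/8 + a*atan(a)/6 - 6*a/5 - log(a^2 + 1)/12


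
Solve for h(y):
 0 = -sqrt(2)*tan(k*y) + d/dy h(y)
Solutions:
 h(y) = C1 + sqrt(2)*Piecewise((-log(cos(k*y))/k, Ne(k, 0)), (0, True))


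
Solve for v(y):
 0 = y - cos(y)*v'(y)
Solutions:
 v(y) = C1 + Integral(y/cos(y), y)


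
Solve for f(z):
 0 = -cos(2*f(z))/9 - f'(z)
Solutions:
 z/9 - log(sin(2*f(z)) - 1)/4 + log(sin(2*f(z)) + 1)/4 = C1


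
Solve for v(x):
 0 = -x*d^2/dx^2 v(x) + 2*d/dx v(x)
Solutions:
 v(x) = C1 + C2*x^3


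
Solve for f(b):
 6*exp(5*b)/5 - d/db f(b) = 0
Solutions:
 f(b) = C1 + 6*exp(5*b)/25


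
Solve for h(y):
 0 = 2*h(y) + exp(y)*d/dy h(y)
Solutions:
 h(y) = C1*exp(2*exp(-y))


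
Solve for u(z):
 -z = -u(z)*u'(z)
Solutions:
 u(z) = -sqrt(C1 + z^2)
 u(z) = sqrt(C1 + z^2)


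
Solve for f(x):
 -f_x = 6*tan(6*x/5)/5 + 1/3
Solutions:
 f(x) = C1 - x/3 + log(cos(6*x/5))


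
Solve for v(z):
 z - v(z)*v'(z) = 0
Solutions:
 v(z) = -sqrt(C1 + z^2)
 v(z) = sqrt(C1 + z^2)


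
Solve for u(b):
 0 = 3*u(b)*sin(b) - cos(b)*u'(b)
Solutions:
 u(b) = C1/cos(b)^3


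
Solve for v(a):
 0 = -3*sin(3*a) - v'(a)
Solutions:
 v(a) = C1 + cos(3*a)


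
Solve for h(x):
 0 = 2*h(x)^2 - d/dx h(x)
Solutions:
 h(x) = -1/(C1 + 2*x)


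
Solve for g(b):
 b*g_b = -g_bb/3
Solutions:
 g(b) = C1 + C2*erf(sqrt(6)*b/2)


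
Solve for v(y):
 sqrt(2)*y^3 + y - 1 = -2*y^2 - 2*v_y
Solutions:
 v(y) = C1 - sqrt(2)*y^4/8 - y^3/3 - y^2/4 + y/2


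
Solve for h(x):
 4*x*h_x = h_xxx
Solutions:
 h(x) = C1 + Integral(C2*airyai(2^(2/3)*x) + C3*airybi(2^(2/3)*x), x)


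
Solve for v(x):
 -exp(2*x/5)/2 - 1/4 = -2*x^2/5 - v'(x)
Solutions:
 v(x) = C1 - 2*x^3/15 + x/4 + 5*exp(2*x/5)/4


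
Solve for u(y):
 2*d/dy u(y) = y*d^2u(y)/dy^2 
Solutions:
 u(y) = C1 + C2*y^3


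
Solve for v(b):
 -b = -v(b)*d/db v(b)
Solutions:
 v(b) = -sqrt(C1 + b^2)
 v(b) = sqrt(C1 + b^2)


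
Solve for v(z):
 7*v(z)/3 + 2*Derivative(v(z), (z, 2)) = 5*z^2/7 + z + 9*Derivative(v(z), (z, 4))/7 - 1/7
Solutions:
 v(z) = C1*exp(-sqrt(21)*z/3) + C2*exp(sqrt(21)*z/3) + C3*sin(sqrt(7)*z/3) + C4*cos(sqrt(7)*z/3) + 15*z^2/49 + 3*z/7 - 201/343


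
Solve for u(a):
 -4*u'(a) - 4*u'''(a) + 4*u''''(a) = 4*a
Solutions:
 u(a) = C1 + C2*exp(a*(-2^(2/3)*(3*sqrt(93) + 29)^(1/3) - 2*2^(1/3)/(3*sqrt(93) + 29)^(1/3) + 4)/12)*sin(2^(1/3)*sqrt(3)*a*(-2^(1/3)*(3*sqrt(93) + 29)^(1/3) + 2/(3*sqrt(93) + 29)^(1/3))/12) + C3*exp(a*(-2^(2/3)*(3*sqrt(93) + 29)^(1/3) - 2*2^(1/3)/(3*sqrt(93) + 29)^(1/3) + 4)/12)*cos(2^(1/3)*sqrt(3)*a*(-2^(1/3)*(3*sqrt(93) + 29)^(1/3) + 2/(3*sqrt(93) + 29)^(1/3))/12) + C4*exp(a*(2*2^(1/3)/(3*sqrt(93) + 29)^(1/3) + 2 + 2^(2/3)*(3*sqrt(93) + 29)^(1/3))/6) - a^2/2


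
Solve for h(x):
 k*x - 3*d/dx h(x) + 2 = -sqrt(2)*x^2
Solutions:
 h(x) = C1 + k*x^2/6 + sqrt(2)*x^3/9 + 2*x/3


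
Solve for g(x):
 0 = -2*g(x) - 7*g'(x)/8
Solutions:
 g(x) = C1*exp(-16*x/7)


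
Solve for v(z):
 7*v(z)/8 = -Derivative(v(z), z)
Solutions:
 v(z) = C1*exp(-7*z/8)


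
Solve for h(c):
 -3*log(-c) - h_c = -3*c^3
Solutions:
 h(c) = C1 + 3*c^4/4 - 3*c*log(-c) + 3*c


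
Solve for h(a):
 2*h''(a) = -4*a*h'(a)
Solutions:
 h(a) = C1 + C2*erf(a)


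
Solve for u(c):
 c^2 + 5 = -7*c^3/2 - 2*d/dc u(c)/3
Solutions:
 u(c) = C1 - 21*c^4/16 - c^3/2 - 15*c/2


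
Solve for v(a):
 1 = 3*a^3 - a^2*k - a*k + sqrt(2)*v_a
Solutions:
 v(a) = C1 - 3*sqrt(2)*a^4/8 + sqrt(2)*a^3*k/6 + sqrt(2)*a^2*k/4 + sqrt(2)*a/2


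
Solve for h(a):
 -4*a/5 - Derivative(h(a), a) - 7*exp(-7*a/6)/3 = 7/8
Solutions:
 h(a) = C1 - 2*a^2/5 - 7*a/8 + 2*exp(-7*a/6)


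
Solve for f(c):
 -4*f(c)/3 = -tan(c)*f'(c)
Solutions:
 f(c) = C1*sin(c)^(4/3)


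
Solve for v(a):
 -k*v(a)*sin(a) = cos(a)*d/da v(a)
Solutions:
 v(a) = C1*exp(k*log(cos(a)))


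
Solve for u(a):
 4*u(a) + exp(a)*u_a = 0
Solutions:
 u(a) = C1*exp(4*exp(-a))


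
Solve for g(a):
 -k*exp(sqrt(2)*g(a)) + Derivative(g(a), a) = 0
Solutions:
 g(a) = sqrt(2)*(2*log(-1/(C1 + a*k)) - log(2))/4


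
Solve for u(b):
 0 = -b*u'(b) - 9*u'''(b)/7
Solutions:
 u(b) = C1 + Integral(C2*airyai(-21^(1/3)*b/3) + C3*airybi(-21^(1/3)*b/3), b)


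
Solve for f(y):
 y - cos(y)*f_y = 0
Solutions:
 f(y) = C1 + Integral(y/cos(y), y)


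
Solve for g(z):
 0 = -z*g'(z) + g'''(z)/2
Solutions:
 g(z) = C1 + Integral(C2*airyai(2^(1/3)*z) + C3*airybi(2^(1/3)*z), z)


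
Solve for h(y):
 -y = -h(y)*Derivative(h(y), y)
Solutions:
 h(y) = -sqrt(C1 + y^2)
 h(y) = sqrt(C1 + y^2)


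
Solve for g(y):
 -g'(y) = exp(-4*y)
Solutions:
 g(y) = C1 + exp(-4*y)/4


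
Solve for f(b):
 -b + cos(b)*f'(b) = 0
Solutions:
 f(b) = C1 + Integral(b/cos(b), b)


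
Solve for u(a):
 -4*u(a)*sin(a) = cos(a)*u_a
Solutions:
 u(a) = C1*cos(a)^4


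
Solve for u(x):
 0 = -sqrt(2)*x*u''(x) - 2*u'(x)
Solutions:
 u(x) = C1 + C2*x^(1 - sqrt(2))


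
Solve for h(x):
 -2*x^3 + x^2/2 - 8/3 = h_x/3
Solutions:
 h(x) = C1 - 3*x^4/2 + x^3/2 - 8*x


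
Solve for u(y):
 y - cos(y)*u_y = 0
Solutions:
 u(y) = C1 + Integral(y/cos(y), y)


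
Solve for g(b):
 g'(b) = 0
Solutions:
 g(b) = C1


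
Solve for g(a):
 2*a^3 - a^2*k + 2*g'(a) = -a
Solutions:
 g(a) = C1 - a^4/4 + a^3*k/6 - a^2/4


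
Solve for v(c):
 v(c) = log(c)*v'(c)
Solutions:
 v(c) = C1*exp(li(c))


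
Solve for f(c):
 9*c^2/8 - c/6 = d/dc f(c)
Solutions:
 f(c) = C1 + 3*c^3/8 - c^2/12


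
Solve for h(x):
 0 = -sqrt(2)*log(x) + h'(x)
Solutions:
 h(x) = C1 + sqrt(2)*x*log(x) - sqrt(2)*x


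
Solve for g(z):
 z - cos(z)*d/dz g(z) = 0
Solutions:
 g(z) = C1 + Integral(z/cos(z), z)


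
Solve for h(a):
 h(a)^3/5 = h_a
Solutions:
 h(a) = -sqrt(10)*sqrt(-1/(C1 + a))/2
 h(a) = sqrt(10)*sqrt(-1/(C1 + a))/2


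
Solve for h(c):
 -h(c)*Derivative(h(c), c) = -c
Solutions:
 h(c) = -sqrt(C1 + c^2)
 h(c) = sqrt(C1 + c^2)


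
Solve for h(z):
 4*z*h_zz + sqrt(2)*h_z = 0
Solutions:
 h(z) = C1 + C2*z^(1 - sqrt(2)/4)


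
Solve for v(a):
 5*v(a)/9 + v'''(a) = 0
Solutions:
 v(a) = C3*exp(-15^(1/3)*a/3) + (C1*sin(3^(5/6)*5^(1/3)*a/6) + C2*cos(3^(5/6)*5^(1/3)*a/6))*exp(15^(1/3)*a/6)


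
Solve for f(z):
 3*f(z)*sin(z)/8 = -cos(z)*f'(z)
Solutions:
 f(z) = C1*cos(z)^(3/8)


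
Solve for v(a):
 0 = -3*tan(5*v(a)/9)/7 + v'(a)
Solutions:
 v(a) = -9*asin(C1*exp(5*a/21))/5 + 9*pi/5
 v(a) = 9*asin(C1*exp(5*a/21))/5


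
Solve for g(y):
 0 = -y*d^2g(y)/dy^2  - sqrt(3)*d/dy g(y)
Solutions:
 g(y) = C1 + C2*y^(1 - sqrt(3))


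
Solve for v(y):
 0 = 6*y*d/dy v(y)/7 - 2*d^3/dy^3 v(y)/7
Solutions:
 v(y) = C1 + Integral(C2*airyai(3^(1/3)*y) + C3*airybi(3^(1/3)*y), y)


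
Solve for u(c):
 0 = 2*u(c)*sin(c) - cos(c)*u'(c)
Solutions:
 u(c) = C1/cos(c)^2


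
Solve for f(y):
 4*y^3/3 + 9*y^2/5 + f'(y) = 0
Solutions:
 f(y) = C1 - y^4/3 - 3*y^3/5


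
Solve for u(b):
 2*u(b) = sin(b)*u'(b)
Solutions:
 u(b) = C1*(cos(b) - 1)/(cos(b) + 1)


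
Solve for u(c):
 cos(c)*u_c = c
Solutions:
 u(c) = C1 + Integral(c/cos(c), c)


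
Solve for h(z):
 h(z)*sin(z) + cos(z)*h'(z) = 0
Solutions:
 h(z) = C1*cos(z)


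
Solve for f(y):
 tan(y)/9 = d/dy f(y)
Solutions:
 f(y) = C1 - log(cos(y))/9


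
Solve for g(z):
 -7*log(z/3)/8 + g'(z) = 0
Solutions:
 g(z) = C1 + 7*z*log(z)/8 - 7*z*log(3)/8 - 7*z/8


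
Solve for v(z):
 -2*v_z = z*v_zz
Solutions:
 v(z) = C1 + C2/z


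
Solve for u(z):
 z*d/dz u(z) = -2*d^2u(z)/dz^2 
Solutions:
 u(z) = C1 + C2*erf(z/2)


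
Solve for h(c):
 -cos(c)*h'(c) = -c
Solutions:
 h(c) = C1 + Integral(c/cos(c), c)


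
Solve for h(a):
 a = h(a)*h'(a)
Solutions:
 h(a) = -sqrt(C1 + a^2)
 h(a) = sqrt(C1 + a^2)


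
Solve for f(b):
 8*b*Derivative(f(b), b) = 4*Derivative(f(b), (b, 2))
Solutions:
 f(b) = C1 + C2*erfi(b)


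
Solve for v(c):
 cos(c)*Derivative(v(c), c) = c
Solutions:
 v(c) = C1 + Integral(c/cos(c), c)


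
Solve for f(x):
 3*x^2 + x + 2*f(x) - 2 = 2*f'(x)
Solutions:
 f(x) = C1*exp(x) - 3*x^2/2 - 7*x/2 - 5/2


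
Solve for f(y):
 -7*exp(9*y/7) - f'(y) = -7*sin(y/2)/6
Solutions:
 f(y) = C1 - 49*exp(9*y/7)/9 - 7*cos(y/2)/3


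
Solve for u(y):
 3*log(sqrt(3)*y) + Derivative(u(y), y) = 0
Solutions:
 u(y) = C1 - 3*y*log(y) - 3*y*log(3)/2 + 3*y


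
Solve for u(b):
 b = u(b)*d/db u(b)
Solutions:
 u(b) = -sqrt(C1 + b^2)
 u(b) = sqrt(C1 + b^2)


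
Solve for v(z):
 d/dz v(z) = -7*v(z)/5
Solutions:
 v(z) = C1*exp(-7*z/5)


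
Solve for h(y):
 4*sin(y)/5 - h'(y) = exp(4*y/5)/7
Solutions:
 h(y) = C1 - 5*exp(4*y/5)/28 - 4*cos(y)/5


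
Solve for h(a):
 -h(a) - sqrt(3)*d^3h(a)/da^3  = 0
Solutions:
 h(a) = C3*exp(-3^(5/6)*a/3) + (C1*sin(3^(1/3)*a/2) + C2*cos(3^(1/3)*a/2))*exp(3^(5/6)*a/6)


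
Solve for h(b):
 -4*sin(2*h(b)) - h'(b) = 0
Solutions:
 h(b) = pi - acos((-C1 - exp(16*b))/(C1 - exp(16*b)))/2
 h(b) = acos((-C1 - exp(16*b))/(C1 - exp(16*b)))/2


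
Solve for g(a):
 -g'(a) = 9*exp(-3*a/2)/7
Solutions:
 g(a) = C1 + 6*exp(-3*a/2)/7


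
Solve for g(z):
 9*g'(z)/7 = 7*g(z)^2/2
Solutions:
 g(z) = -18/(C1 + 49*z)


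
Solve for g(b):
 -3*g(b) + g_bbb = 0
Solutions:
 g(b) = C3*exp(3^(1/3)*b) + (C1*sin(3^(5/6)*b/2) + C2*cos(3^(5/6)*b/2))*exp(-3^(1/3)*b/2)


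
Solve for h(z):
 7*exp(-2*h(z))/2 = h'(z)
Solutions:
 h(z) = log(-sqrt(C1 + 7*z))
 h(z) = log(C1 + 7*z)/2


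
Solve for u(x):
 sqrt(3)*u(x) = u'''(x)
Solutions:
 u(x) = C3*exp(3^(1/6)*x) + (C1*sin(3^(2/3)*x/2) + C2*cos(3^(2/3)*x/2))*exp(-3^(1/6)*x/2)


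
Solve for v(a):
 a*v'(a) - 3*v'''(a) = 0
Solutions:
 v(a) = C1 + Integral(C2*airyai(3^(2/3)*a/3) + C3*airybi(3^(2/3)*a/3), a)


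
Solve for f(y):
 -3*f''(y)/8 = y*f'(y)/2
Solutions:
 f(y) = C1 + C2*erf(sqrt(6)*y/3)


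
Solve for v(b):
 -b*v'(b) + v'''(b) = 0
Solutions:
 v(b) = C1 + Integral(C2*airyai(b) + C3*airybi(b), b)


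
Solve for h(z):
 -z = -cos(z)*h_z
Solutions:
 h(z) = C1 + Integral(z/cos(z), z)


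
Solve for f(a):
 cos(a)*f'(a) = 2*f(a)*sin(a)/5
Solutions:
 f(a) = C1/cos(a)^(2/5)


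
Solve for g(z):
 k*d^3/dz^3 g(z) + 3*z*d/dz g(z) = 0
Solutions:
 g(z) = C1 + Integral(C2*airyai(3^(1/3)*z*(-1/k)^(1/3)) + C3*airybi(3^(1/3)*z*(-1/k)^(1/3)), z)


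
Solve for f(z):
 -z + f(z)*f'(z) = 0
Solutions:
 f(z) = -sqrt(C1 + z^2)
 f(z) = sqrt(C1 + z^2)


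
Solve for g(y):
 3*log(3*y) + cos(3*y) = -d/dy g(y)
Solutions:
 g(y) = C1 - 3*y*log(y) - 3*y*log(3) + 3*y - sin(3*y)/3


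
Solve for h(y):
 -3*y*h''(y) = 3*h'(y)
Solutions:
 h(y) = C1 + C2*log(y)


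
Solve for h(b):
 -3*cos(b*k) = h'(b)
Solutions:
 h(b) = C1 - 3*sin(b*k)/k


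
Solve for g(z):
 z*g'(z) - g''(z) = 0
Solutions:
 g(z) = C1 + C2*erfi(sqrt(2)*z/2)


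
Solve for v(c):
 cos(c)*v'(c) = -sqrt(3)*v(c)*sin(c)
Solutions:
 v(c) = C1*cos(c)^(sqrt(3))


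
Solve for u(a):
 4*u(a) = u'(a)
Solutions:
 u(a) = C1*exp(4*a)


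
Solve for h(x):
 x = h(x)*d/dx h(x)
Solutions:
 h(x) = -sqrt(C1 + x^2)
 h(x) = sqrt(C1 + x^2)


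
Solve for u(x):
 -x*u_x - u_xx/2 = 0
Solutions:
 u(x) = C1 + C2*erf(x)


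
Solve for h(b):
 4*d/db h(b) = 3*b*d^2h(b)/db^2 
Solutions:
 h(b) = C1 + C2*b^(7/3)


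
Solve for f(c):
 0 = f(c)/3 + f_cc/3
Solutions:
 f(c) = C1*sin(c) + C2*cos(c)


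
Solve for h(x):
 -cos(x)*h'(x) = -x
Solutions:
 h(x) = C1 + Integral(x/cos(x), x)


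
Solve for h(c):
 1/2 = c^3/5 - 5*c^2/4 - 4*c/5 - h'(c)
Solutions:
 h(c) = C1 + c^4/20 - 5*c^3/12 - 2*c^2/5 - c/2


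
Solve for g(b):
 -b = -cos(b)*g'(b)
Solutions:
 g(b) = C1 + Integral(b/cos(b), b)


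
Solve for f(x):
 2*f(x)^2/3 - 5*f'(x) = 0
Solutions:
 f(x) = -15/(C1 + 2*x)


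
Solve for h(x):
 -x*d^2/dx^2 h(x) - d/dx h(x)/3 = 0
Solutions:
 h(x) = C1 + C2*x^(2/3)


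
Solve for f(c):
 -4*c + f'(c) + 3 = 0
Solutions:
 f(c) = C1 + 2*c^2 - 3*c


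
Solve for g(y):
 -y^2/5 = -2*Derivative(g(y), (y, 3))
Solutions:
 g(y) = C1 + C2*y + C3*y^2 + y^5/600


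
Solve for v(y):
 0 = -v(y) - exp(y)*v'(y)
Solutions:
 v(y) = C1*exp(exp(-y))


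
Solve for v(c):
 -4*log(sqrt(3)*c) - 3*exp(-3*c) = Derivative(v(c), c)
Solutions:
 v(c) = C1 - 4*c*log(c) + 2*c*(2 - log(3)) + exp(-3*c)


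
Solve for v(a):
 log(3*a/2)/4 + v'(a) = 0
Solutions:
 v(a) = C1 - a*log(a)/4 - a*log(3)/4 + a*log(2)/4 + a/4


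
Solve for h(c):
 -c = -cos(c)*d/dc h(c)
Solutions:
 h(c) = C1 + Integral(c/cos(c), c)


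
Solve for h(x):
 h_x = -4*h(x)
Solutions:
 h(x) = C1*exp(-4*x)


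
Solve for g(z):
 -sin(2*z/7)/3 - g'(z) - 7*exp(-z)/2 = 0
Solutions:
 g(z) = C1 + 7*cos(2*z/7)/6 + 7*exp(-z)/2


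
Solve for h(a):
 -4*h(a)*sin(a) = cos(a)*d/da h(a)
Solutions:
 h(a) = C1*cos(a)^4


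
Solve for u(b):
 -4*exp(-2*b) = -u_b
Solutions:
 u(b) = C1 - 2*exp(-2*b)


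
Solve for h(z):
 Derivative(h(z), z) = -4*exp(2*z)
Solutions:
 h(z) = C1 - 2*exp(2*z)


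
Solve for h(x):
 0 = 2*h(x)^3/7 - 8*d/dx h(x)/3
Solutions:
 h(x) = -sqrt(14)*sqrt(-1/(C1 + 3*x))
 h(x) = sqrt(14)*sqrt(-1/(C1 + 3*x))


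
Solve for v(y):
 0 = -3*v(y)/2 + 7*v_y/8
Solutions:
 v(y) = C1*exp(12*y/7)


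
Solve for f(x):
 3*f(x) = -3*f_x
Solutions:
 f(x) = C1*exp(-x)


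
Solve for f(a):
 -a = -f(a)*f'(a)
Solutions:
 f(a) = -sqrt(C1 + a^2)
 f(a) = sqrt(C1 + a^2)


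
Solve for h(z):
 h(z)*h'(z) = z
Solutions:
 h(z) = -sqrt(C1 + z^2)
 h(z) = sqrt(C1 + z^2)


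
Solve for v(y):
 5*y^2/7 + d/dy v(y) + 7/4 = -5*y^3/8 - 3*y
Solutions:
 v(y) = C1 - 5*y^4/32 - 5*y^3/21 - 3*y^2/2 - 7*y/4


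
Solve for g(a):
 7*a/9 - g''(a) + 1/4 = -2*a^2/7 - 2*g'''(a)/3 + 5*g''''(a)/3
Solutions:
 g(a) = C1 + C2*a + a^4/42 + 73*a^3/378 + 53*a^2/1512 + (C3*sin(sqrt(14)*a/5) + C4*cos(sqrt(14)*a/5))*exp(a/5)


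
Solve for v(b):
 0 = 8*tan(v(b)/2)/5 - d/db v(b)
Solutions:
 v(b) = -2*asin(C1*exp(4*b/5)) + 2*pi
 v(b) = 2*asin(C1*exp(4*b/5))


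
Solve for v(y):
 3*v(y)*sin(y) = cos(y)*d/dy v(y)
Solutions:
 v(y) = C1/cos(y)^3


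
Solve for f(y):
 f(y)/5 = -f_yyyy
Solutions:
 f(y) = (C1*sin(sqrt(2)*5^(3/4)*y/10) + C2*cos(sqrt(2)*5^(3/4)*y/10))*exp(-sqrt(2)*5^(3/4)*y/10) + (C3*sin(sqrt(2)*5^(3/4)*y/10) + C4*cos(sqrt(2)*5^(3/4)*y/10))*exp(sqrt(2)*5^(3/4)*y/10)


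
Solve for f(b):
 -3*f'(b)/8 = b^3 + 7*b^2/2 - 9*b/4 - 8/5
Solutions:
 f(b) = C1 - 2*b^4/3 - 28*b^3/9 + 3*b^2 + 64*b/15


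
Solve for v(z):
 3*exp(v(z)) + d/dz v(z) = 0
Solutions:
 v(z) = log(1/(C1 + 3*z))


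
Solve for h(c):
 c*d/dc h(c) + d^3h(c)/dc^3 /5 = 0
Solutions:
 h(c) = C1 + Integral(C2*airyai(-5^(1/3)*c) + C3*airybi(-5^(1/3)*c), c)


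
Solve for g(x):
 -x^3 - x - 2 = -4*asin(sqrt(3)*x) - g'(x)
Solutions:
 g(x) = C1 + x^4/4 + x^2/2 - 4*x*asin(sqrt(3)*x) + 2*x - 4*sqrt(3)*sqrt(1 - 3*x^2)/3


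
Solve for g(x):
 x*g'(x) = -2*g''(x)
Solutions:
 g(x) = C1 + C2*erf(x/2)


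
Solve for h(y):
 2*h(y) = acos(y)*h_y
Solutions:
 h(y) = C1*exp(2*Integral(1/acos(y), y))


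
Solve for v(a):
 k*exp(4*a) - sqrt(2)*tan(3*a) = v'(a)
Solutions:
 v(a) = C1 + k*exp(4*a)/4 + sqrt(2)*log(cos(3*a))/3


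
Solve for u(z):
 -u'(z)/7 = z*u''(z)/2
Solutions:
 u(z) = C1 + C2*z^(5/7)


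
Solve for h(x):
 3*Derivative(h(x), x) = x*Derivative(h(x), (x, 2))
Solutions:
 h(x) = C1 + C2*x^4


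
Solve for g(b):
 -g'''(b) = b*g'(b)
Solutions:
 g(b) = C1 + Integral(C2*airyai(-b) + C3*airybi(-b), b)


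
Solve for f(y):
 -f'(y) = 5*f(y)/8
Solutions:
 f(y) = C1*exp(-5*y/8)


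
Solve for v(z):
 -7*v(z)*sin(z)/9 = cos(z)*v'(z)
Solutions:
 v(z) = C1*cos(z)^(7/9)


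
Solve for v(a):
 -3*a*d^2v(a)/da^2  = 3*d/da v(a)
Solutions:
 v(a) = C1 + C2*log(a)


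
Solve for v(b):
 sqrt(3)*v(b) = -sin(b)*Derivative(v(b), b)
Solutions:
 v(b) = C1*(cos(b) + 1)^(sqrt(3)/2)/(cos(b) - 1)^(sqrt(3)/2)


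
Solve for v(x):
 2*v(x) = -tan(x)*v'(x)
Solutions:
 v(x) = C1/sin(x)^2


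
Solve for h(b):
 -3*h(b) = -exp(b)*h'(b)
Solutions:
 h(b) = C1*exp(-3*exp(-b))


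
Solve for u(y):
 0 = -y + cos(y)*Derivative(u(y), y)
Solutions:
 u(y) = C1 + Integral(y/cos(y), y)


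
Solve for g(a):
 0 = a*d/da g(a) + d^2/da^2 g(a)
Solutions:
 g(a) = C1 + C2*erf(sqrt(2)*a/2)


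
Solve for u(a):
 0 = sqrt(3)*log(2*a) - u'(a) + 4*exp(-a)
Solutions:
 u(a) = C1 + sqrt(3)*a*log(a) + sqrt(3)*a*(-1 + log(2)) - 4*exp(-a)


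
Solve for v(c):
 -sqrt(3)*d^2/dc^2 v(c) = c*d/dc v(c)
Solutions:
 v(c) = C1 + C2*erf(sqrt(2)*3^(3/4)*c/6)


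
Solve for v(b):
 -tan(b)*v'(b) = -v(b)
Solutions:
 v(b) = C1*sin(b)


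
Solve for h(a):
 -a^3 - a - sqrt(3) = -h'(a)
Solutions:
 h(a) = C1 + a^4/4 + a^2/2 + sqrt(3)*a


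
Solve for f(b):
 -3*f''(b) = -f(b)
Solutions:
 f(b) = C1*exp(-sqrt(3)*b/3) + C2*exp(sqrt(3)*b/3)


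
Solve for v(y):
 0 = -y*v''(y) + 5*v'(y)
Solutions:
 v(y) = C1 + C2*y^6


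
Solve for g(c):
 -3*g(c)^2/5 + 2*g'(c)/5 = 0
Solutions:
 g(c) = -2/(C1 + 3*c)


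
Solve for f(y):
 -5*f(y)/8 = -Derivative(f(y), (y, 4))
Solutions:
 f(y) = C1*exp(-10^(1/4)*y/2) + C2*exp(10^(1/4)*y/2) + C3*sin(10^(1/4)*y/2) + C4*cos(10^(1/4)*y/2)


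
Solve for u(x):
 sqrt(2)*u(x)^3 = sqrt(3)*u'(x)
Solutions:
 u(x) = -sqrt(6)*sqrt(-1/(C1 + sqrt(6)*x))/2
 u(x) = sqrt(6)*sqrt(-1/(C1 + sqrt(6)*x))/2


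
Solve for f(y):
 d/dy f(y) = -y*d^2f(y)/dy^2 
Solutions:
 f(y) = C1 + C2*log(y)


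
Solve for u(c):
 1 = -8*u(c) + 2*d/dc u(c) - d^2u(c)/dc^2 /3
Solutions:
 u(c) = (C1*sin(sqrt(15)*c) + C2*cos(sqrt(15)*c))*exp(3*c) - 1/8


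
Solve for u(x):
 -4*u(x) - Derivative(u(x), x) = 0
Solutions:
 u(x) = C1*exp(-4*x)


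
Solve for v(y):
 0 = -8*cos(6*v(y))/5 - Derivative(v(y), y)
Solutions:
 8*y/5 - log(sin(6*v(y)) - 1)/12 + log(sin(6*v(y)) + 1)/12 = C1


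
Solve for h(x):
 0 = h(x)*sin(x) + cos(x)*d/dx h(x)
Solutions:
 h(x) = C1*cos(x)


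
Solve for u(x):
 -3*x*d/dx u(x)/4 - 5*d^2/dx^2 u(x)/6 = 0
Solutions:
 u(x) = C1 + C2*erf(3*sqrt(5)*x/10)


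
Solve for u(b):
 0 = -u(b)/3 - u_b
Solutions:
 u(b) = C1*exp(-b/3)


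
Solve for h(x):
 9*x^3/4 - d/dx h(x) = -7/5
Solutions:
 h(x) = C1 + 9*x^4/16 + 7*x/5


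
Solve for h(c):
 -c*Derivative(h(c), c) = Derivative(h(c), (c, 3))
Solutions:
 h(c) = C1 + Integral(C2*airyai(-c) + C3*airybi(-c), c)


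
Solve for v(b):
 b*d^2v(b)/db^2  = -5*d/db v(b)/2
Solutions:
 v(b) = C1 + C2/b^(3/2)


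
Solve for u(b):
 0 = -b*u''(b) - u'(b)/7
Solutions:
 u(b) = C1 + C2*b^(6/7)


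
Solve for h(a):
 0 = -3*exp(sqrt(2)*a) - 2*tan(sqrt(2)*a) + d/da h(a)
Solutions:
 h(a) = C1 + 3*sqrt(2)*exp(sqrt(2)*a)/2 - sqrt(2)*log(cos(sqrt(2)*a))


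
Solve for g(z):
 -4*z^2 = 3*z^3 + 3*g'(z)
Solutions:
 g(z) = C1 - z^4/4 - 4*z^3/9


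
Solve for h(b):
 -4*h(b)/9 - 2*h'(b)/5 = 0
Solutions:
 h(b) = C1*exp(-10*b/9)


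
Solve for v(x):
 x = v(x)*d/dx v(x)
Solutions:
 v(x) = -sqrt(C1 + x^2)
 v(x) = sqrt(C1 + x^2)


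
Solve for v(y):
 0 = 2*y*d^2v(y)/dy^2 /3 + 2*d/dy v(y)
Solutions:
 v(y) = C1 + C2/y^2


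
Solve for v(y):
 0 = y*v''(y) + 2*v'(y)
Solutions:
 v(y) = C1 + C2/y


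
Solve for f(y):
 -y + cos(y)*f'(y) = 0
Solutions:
 f(y) = C1 + Integral(y/cos(y), y)


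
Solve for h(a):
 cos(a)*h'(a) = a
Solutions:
 h(a) = C1 + Integral(a/cos(a), a)


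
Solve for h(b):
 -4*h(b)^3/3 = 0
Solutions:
 h(b) = 0


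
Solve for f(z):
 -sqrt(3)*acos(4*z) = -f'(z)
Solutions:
 f(z) = C1 + sqrt(3)*(z*acos(4*z) - sqrt(1 - 16*z^2)/4)


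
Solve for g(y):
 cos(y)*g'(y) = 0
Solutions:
 g(y) = C1


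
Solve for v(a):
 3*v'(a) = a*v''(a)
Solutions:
 v(a) = C1 + C2*a^4


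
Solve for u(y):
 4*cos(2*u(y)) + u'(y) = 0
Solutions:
 u(y) = -asin((C1 + exp(16*y))/(C1 - exp(16*y)))/2 + pi/2
 u(y) = asin((C1 + exp(16*y))/(C1 - exp(16*y)))/2


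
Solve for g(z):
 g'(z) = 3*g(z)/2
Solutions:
 g(z) = C1*exp(3*z/2)


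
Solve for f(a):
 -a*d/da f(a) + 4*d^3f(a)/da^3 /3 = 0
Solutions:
 f(a) = C1 + Integral(C2*airyai(6^(1/3)*a/2) + C3*airybi(6^(1/3)*a/2), a)


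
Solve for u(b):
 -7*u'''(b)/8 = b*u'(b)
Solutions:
 u(b) = C1 + Integral(C2*airyai(-2*7^(2/3)*b/7) + C3*airybi(-2*7^(2/3)*b/7), b)


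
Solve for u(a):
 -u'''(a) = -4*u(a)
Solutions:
 u(a) = C3*exp(2^(2/3)*a) + (C1*sin(2^(2/3)*sqrt(3)*a/2) + C2*cos(2^(2/3)*sqrt(3)*a/2))*exp(-2^(2/3)*a/2)


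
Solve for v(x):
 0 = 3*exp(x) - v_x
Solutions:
 v(x) = C1 + 3*exp(x)


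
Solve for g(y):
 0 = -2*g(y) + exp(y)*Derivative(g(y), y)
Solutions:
 g(y) = C1*exp(-2*exp(-y))


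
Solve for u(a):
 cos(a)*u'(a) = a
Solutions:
 u(a) = C1 + Integral(a/cos(a), a)


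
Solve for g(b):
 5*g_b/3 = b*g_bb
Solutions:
 g(b) = C1 + C2*b^(8/3)


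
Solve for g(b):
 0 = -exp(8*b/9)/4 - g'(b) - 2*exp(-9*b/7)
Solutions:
 g(b) = C1 - 9*exp(8*b/9)/32 + 14*exp(-9*b/7)/9


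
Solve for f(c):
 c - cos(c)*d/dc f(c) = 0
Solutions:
 f(c) = C1 + Integral(c/cos(c), c)


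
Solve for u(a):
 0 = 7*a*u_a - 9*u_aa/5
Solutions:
 u(a) = C1 + C2*erfi(sqrt(70)*a/6)


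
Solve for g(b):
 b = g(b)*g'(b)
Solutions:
 g(b) = -sqrt(C1 + b^2)
 g(b) = sqrt(C1 + b^2)


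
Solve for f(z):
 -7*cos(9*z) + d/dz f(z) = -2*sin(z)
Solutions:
 f(z) = C1 + 7*sin(9*z)/9 + 2*cos(z)


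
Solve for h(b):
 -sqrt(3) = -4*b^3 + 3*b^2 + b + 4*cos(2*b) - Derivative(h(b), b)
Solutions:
 h(b) = C1 - b^4 + b^3 + b^2/2 + sqrt(3)*b + 2*sin(2*b)


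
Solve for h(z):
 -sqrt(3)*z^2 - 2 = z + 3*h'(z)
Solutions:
 h(z) = C1 - sqrt(3)*z^3/9 - z^2/6 - 2*z/3


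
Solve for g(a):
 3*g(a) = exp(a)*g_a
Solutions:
 g(a) = C1*exp(-3*exp(-a))


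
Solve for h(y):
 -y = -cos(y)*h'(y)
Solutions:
 h(y) = C1 + Integral(y/cos(y), y)


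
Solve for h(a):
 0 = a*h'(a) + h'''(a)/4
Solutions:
 h(a) = C1 + Integral(C2*airyai(-2^(2/3)*a) + C3*airybi(-2^(2/3)*a), a)


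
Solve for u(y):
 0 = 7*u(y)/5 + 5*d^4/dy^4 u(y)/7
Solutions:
 u(y) = (C1*sin(sqrt(70)*y/10) + C2*cos(sqrt(70)*y/10))*exp(-sqrt(70)*y/10) + (C3*sin(sqrt(70)*y/10) + C4*cos(sqrt(70)*y/10))*exp(sqrt(70)*y/10)


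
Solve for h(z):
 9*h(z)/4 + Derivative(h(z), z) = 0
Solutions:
 h(z) = C1*exp(-9*z/4)


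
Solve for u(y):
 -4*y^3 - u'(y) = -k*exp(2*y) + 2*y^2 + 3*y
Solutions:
 u(y) = C1 + k*exp(2*y)/2 - y^4 - 2*y^3/3 - 3*y^2/2


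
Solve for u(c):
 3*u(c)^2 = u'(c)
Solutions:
 u(c) = -1/(C1 + 3*c)


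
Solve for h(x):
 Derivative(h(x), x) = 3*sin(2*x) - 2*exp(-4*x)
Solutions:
 h(x) = C1 - 3*cos(2*x)/2 + exp(-4*x)/2


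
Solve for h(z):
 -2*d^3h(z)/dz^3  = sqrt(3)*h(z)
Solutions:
 h(z) = C3*exp(-2^(2/3)*3^(1/6)*z/2) + (C1*sin(6^(2/3)*z/4) + C2*cos(6^(2/3)*z/4))*exp(2^(2/3)*3^(1/6)*z/4)


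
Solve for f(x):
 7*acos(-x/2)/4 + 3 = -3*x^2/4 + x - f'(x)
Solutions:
 f(x) = C1 - x^3/4 + x^2/2 - 7*x*acos(-x/2)/4 - 3*x - 7*sqrt(4 - x^2)/4


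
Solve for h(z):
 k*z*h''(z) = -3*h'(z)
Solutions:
 h(z) = C1 + z^(((re(k) - 3)*re(k) + im(k)^2)/(re(k)^2 + im(k)^2))*(C2*sin(3*log(z)*Abs(im(k))/(re(k)^2 + im(k)^2)) + C3*cos(3*log(z)*im(k)/(re(k)^2 + im(k)^2)))


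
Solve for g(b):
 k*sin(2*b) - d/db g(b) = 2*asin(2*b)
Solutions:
 g(b) = C1 - 2*b*asin(2*b) - k*cos(2*b)/2 - sqrt(1 - 4*b^2)


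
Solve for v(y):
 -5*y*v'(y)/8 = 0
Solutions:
 v(y) = C1


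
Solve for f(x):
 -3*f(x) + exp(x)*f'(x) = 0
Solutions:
 f(x) = C1*exp(-3*exp(-x))


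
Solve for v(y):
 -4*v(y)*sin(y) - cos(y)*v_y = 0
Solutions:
 v(y) = C1*cos(y)^4


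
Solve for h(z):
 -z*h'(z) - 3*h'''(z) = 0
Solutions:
 h(z) = C1 + Integral(C2*airyai(-3^(2/3)*z/3) + C3*airybi(-3^(2/3)*z/3), z)


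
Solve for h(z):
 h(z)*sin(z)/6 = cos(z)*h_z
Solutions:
 h(z) = C1/cos(z)^(1/6)


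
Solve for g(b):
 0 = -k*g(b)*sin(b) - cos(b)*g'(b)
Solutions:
 g(b) = C1*exp(k*log(cos(b)))


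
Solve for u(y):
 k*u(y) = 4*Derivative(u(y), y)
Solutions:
 u(y) = C1*exp(k*y/4)


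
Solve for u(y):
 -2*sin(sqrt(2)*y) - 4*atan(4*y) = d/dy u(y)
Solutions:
 u(y) = C1 - 4*y*atan(4*y) + log(16*y^2 + 1)/2 + sqrt(2)*cos(sqrt(2)*y)


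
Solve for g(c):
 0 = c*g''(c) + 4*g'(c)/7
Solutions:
 g(c) = C1 + C2*c^(3/7)


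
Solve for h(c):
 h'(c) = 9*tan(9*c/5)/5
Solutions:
 h(c) = C1 - log(cos(9*c/5))


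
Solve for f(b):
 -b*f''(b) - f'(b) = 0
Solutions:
 f(b) = C1 + C2*log(b)


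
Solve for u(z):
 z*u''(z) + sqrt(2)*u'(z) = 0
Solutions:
 u(z) = C1 + C2*z^(1 - sqrt(2))


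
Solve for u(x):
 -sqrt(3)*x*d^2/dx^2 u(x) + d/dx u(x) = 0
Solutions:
 u(x) = C1 + C2*x^(sqrt(3)/3 + 1)


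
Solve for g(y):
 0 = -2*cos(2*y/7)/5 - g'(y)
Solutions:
 g(y) = C1 - 7*sin(2*y/7)/5


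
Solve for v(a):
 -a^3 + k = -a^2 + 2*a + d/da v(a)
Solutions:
 v(a) = C1 - a^4/4 + a^3/3 - a^2 + a*k


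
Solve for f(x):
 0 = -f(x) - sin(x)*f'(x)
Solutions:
 f(x) = C1*sqrt(cos(x) + 1)/sqrt(cos(x) - 1)


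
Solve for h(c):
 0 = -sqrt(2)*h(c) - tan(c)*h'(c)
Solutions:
 h(c) = C1/sin(c)^(sqrt(2))


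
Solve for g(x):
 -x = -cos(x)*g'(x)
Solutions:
 g(x) = C1 + Integral(x/cos(x), x)


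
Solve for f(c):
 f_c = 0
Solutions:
 f(c) = C1


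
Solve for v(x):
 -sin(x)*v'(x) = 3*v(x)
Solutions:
 v(x) = C1*(cos(x) + 1)^(3/2)/(cos(x) - 1)^(3/2)


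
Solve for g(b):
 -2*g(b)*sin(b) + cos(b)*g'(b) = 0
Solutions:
 g(b) = C1/cos(b)^2


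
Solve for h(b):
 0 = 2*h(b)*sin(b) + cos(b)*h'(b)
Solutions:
 h(b) = C1*cos(b)^2


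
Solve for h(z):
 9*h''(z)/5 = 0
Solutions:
 h(z) = C1 + C2*z


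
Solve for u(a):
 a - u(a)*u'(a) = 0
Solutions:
 u(a) = -sqrt(C1 + a^2)
 u(a) = sqrt(C1 + a^2)


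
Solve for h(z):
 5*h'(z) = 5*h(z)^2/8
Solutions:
 h(z) = -8/(C1 + z)


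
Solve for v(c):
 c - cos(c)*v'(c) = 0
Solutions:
 v(c) = C1 + Integral(c/cos(c), c)


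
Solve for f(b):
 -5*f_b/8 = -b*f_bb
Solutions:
 f(b) = C1 + C2*b^(13/8)


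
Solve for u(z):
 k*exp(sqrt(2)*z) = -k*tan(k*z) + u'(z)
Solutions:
 u(z) = C1 + k*Piecewise((sqrt(2)*exp(sqrt(2)*z)/2 + log(tan(k*z)^2 + 1)/(2*k), Ne(k, 0)), (sqrt(2)*exp(sqrt(2)*z)/2, True))


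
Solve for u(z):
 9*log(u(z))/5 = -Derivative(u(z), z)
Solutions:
 li(u(z)) = C1 - 9*z/5


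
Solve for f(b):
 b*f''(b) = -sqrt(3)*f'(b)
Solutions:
 f(b) = C1 + C2*b^(1 - sqrt(3))


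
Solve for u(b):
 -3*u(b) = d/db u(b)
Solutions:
 u(b) = C1*exp(-3*b)


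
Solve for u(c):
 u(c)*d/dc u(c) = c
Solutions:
 u(c) = -sqrt(C1 + c^2)
 u(c) = sqrt(C1 + c^2)


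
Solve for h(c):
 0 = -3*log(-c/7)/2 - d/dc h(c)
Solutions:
 h(c) = C1 - 3*c*log(-c)/2 + 3*c*(1 + log(7))/2


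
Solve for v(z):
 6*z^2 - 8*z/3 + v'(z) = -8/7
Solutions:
 v(z) = C1 - 2*z^3 + 4*z^2/3 - 8*z/7


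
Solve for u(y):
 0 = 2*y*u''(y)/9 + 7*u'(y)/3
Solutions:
 u(y) = C1 + C2/y^(19/2)


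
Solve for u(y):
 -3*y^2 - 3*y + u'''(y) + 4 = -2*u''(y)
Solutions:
 u(y) = C1 + C2*y + C3*exp(-2*y) + y^4/8 - y^2


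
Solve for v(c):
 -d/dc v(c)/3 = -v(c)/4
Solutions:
 v(c) = C1*exp(3*c/4)


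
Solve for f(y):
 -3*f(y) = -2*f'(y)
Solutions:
 f(y) = C1*exp(3*y/2)


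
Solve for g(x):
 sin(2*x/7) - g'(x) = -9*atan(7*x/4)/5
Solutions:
 g(x) = C1 + 9*x*atan(7*x/4)/5 - 18*log(49*x^2 + 16)/35 - 7*cos(2*x/7)/2


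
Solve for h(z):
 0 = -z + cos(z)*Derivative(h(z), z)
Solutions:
 h(z) = C1 + Integral(z/cos(z), z)


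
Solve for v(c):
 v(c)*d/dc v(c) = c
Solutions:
 v(c) = -sqrt(C1 + c^2)
 v(c) = sqrt(C1 + c^2)


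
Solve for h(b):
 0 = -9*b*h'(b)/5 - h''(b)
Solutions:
 h(b) = C1 + C2*erf(3*sqrt(10)*b/10)


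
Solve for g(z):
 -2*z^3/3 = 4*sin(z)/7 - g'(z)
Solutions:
 g(z) = C1 + z^4/6 - 4*cos(z)/7


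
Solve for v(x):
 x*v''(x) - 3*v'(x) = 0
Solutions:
 v(x) = C1 + C2*x^4


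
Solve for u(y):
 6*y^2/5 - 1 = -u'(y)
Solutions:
 u(y) = C1 - 2*y^3/5 + y


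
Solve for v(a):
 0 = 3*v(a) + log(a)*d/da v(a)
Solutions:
 v(a) = C1*exp(-3*li(a))


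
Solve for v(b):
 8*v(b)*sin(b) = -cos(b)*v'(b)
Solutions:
 v(b) = C1*cos(b)^8


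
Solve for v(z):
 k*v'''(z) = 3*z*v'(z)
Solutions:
 v(z) = C1 + Integral(C2*airyai(3^(1/3)*z*(1/k)^(1/3)) + C3*airybi(3^(1/3)*z*(1/k)^(1/3)), z)
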